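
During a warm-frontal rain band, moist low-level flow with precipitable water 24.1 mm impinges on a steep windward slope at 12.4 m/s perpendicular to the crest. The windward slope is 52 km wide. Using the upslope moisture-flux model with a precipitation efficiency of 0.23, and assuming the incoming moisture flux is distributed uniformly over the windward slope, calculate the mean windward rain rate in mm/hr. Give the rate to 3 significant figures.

R ≈ 4.76 mm/hr

Incoming column moisture flux per unit ridge length: F = V × PW = 12.4 × 24.1 = 298.84 mm·m/s.
Spread over the 52 km slope with efficiency ε = 0.23: R = ε·F/W = 0.23 × 298.84 / 52000 m = 1.322e-03 mm/s.
R = 1.322e-03 × 3600 = 4.76 mm/hr.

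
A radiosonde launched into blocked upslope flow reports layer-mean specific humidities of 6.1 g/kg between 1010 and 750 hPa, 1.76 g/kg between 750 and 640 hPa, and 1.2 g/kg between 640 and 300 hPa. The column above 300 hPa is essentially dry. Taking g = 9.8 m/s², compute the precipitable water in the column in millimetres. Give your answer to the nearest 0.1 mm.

Precipitable water is the column-integrated vapour mass per unit area: PW = (1/g) Σ q̄ Δp, with q in kg/kg and Δp in Pa (1 kg/m² of water = 1 mm).
Layer 1010–750 hPa: Δp = 260 hPa = 26000 Pa, q̄ = 0.0061 kg/kg → 0.0061 × 26000 / 9.8 = 16.18 mm
Layer 750–640 hPa: Δp = 110 hPa = 11000 Pa, q̄ = 0.00176 kg/kg → 0.00176 × 11000 / 9.8 = 1.98 mm
Layer 640–300 hPa: Δp = 340 hPa = 34000 Pa, q̄ = 0.0012 kg/kg → 0.0012 × 34000 / 9.8 = 4.16 mm
PW = 16.18 + 1.98 + 4.16 = 22.32 ≈ 22.3 mm.

PW ≈ 22.3 mm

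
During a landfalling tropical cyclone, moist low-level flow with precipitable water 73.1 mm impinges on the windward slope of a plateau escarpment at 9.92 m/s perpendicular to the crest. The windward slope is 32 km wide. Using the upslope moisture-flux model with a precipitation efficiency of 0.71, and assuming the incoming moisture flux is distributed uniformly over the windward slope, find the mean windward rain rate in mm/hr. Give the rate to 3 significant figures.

R ≈ 57.9 mm/hr

Incoming column moisture flux per unit ridge length: F = V × PW = 9.92 × 73.1 = 725.152 mm·m/s.
Spread over the 32 km slope with efficiency ε = 0.71: R = ε·F/W = 0.71 × 725.152 / 32000 m = 1.609e-02 mm/s.
R = 1.609e-02 × 3600 = 57.9 mm/hr.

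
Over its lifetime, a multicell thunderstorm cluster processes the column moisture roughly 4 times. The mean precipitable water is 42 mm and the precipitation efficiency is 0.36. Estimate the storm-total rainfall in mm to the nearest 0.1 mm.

Each cycle deposits ε × PW = 0.36 × 42 = 15.12 mm.
Over 4 cycles: 4 × 15.12 = 60.5 mm.

rainfall ≈ 60.5 mm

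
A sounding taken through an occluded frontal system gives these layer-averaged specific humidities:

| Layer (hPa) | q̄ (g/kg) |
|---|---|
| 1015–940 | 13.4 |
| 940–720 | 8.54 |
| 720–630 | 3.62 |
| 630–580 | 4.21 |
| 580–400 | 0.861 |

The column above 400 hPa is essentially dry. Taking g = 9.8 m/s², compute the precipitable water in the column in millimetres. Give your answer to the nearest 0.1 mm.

Precipitable water is the column-integrated vapour mass per unit area: PW = (1/g) Σ q̄ Δp, with q in kg/kg and Δp in Pa (1 kg/m² of water = 1 mm).
Layer 1015–940 hPa: Δp = 75 hPa = 7500 Pa, q̄ = 0.0134 kg/kg → 0.0134 × 7500 / 9.8 = 10.26 mm
Layer 940–720 hPa: Δp = 220 hPa = 22000 Pa, q̄ = 0.00854 kg/kg → 0.00854 × 22000 / 9.8 = 19.17 mm
Layer 720–630 hPa: Δp = 90 hPa = 9000 Pa, q̄ = 0.00362 kg/kg → 0.00362 × 9000 / 9.8 = 3.32 mm
Layer 630–580 hPa: Δp = 50 hPa = 5000 Pa, q̄ = 0.00421 kg/kg → 0.00421 × 5000 / 9.8 = 2.15 mm
Layer 580–400 hPa: Δp = 180 hPa = 18000 Pa, q̄ = 0.000861 kg/kg → 0.000861 × 18000 / 9.8 = 1.58 mm
PW = 10.26 + 19.17 + 3.32 + 2.15 + 1.58 = 36.48 ≈ 36.5 mm.

PW ≈ 36.5 mm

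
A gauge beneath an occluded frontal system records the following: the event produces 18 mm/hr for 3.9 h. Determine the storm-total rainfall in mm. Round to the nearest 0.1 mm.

total ≈ 70.2 mm

Total = Σ Rᵢ Δtᵢ = 18 × 3.9
      = 70.2 = 70.2 mm.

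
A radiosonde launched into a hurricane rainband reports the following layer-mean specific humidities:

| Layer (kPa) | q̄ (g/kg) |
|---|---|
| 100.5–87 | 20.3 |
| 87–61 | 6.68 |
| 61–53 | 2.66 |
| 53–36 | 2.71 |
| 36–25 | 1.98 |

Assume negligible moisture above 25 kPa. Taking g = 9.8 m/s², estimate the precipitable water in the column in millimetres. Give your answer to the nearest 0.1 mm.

Precipitable water is the column-integrated vapour mass per unit area: PW = (1/g) Σ q̄ Δp, with q in kg/kg and Δp in Pa (1 kg/m² of water = 1 mm).
Layer 100.5–87 kPa: Δp = 135 hPa = 13500 Pa, q̄ = 0.0203 kg/kg → 0.0203 × 13500 / 9.8 = 27.96 mm
Layer 87–61 kPa: Δp = 260 hPa = 26000 Pa, q̄ = 0.00668 kg/kg → 0.00668 × 26000 / 9.8 = 17.72 mm
Layer 61–53 kPa: Δp = 80 hPa = 8000 Pa, q̄ = 0.00266 kg/kg → 0.00266 × 8000 / 9.8 = 2.17 mm
Layer 53–36 kPa: Δp = 170 hPa = 17000 Pa, q̄ = 0.00271 kg/kg → 0.00271 × 17000 / 9.8 = 4.70 mm
Layer 36–25 kPa: Δp = 110 hPa = 11000 Pa, q̄ = 0.00198 kg/kg → 0.00198 × 11000 / 9.8 = 2.22 mm
PW = 27.96 + 17.72 + 2.17 + 4.70 + 2.22 = 54.77 ≈ 54.8 mm.

PW ≈ 54.8 mm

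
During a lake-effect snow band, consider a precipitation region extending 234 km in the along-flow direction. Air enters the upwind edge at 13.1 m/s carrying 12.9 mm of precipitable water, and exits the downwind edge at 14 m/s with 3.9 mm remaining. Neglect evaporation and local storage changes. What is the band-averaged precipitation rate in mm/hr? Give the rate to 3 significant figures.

R ≈ 1.76 mm/hr

Column moisture flux per unit crosswind length is F = V × PW.
Inflow: F_in = 13.1 × 12.9 = 168.99 mm·m/s
Outflow: F_out = 14 × 3.9 = 54.6 mm·m/s
Steady-state rate R = (F_in − F_out)/L = (168.99 − 54.6) / 234000 m = 4.888e-04 mm/s.
R = 4.888e-04 × 3600 = 1.76 mm/hr.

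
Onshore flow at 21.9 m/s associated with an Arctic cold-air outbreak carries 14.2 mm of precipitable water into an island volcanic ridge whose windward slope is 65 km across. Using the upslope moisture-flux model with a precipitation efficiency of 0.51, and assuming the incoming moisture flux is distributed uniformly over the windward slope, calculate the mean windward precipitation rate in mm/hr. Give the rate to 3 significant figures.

R ≈ 8.78 mm/hr

Incoming column moisture flux per unit ridge length: F = V × PW = 21.9 × 14.2 = 310.98 mm·m/s.
Spread over the 65 km slope with efficiency ε = 0.51: R = ε·F/W = 0.51 × 310.98 / 65000 m = 2.440e-03 mm/s.
R = 2.440e-03 × 3600 = 8.78 mm/hr.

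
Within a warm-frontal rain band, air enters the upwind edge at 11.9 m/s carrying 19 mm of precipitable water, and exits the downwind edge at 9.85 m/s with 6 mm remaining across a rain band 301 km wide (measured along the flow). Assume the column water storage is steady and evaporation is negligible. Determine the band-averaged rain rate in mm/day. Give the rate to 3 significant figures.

Column moisture flux per unit crosswind length is F = V × PW.
Inflow: F_in = 11.9 × 19 = 226.1 mm·m/s
Outflow: F_out = 9.85 × 6 = 59.1 mm·m/s
Steady-state rate R = (F_in − F_out)/L = (226.1 − 59.1) / 301000 m = 5.548e-04 mm/s.
R = 5.548e-04 × 3600 × 24 = 47.9 mm/day.

R ≈ 47.9 mm/day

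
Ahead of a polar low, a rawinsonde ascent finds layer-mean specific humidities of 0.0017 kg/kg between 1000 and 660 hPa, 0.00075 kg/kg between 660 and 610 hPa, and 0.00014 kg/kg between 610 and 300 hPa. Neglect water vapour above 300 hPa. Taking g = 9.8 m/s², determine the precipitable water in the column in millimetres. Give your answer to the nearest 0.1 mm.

Precipitable water is the column-integrated vapour mass per unit area: PW = (1/g) Σ q̄ Δp, with q in kg/kg and Δp in Pa (1 kg/m² of water = 1 mm).
Layer 1000–660 hPa: Δp = 340 hPa = 34000 Pa, q̄ = 0.0017 kg/kg → 0.0017 × 34000 / 9.8 = 5.90 mm
Layer 660–610 hPa: Δp = 50 hPa = 5000 Pa, q̄ = 0.00075 kg/kg → 0.00075 × 5000 / 9.8 = 0.38 mm
Layer 610–300 hPa: Δp = 310 hPa = 31000 Pa, q̄ = 0.00014 kg/kg → 0.00014 × 31000 / 9.8 = 0.44 mm
PW = 5.90 + 0.38 + 0.44 = 6.72 ≈ 6.7 mm.

PW ≈ 6.7 mm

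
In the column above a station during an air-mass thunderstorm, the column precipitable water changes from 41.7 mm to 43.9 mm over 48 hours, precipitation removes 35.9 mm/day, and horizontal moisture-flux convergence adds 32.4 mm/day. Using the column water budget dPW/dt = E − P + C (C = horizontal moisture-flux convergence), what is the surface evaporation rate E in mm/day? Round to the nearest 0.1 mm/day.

dPW/dt = (43.9 − 41.7) mm / (48/24 day) = +1.100 mm/day.
E = dPW/dt + P − C = (+1.100) + 35.9 − (32.4) = 4.6 mm/day.

E ≈ 4.6 mm/day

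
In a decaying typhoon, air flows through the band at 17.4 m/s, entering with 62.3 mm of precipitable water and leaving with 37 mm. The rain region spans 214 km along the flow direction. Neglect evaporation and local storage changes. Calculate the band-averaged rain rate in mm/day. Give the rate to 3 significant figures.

R ≈ 178 mm/day

Column moisture flux per unit crosswind length is F = V × PW.
Inflow: F_in = 17.4 × 62.3 = 1084.02 mm·m/s
Outflow: F_out = 17.4 × 37 = 643.8 mm·m/s
Steady-state rate R = (F_in − F_out)/L = (1084.02 − 643.8) / 214000 m = 2.057e-03 mm/s.
R = 2.057e-03 × 3600 × 24 = 178 mm/day.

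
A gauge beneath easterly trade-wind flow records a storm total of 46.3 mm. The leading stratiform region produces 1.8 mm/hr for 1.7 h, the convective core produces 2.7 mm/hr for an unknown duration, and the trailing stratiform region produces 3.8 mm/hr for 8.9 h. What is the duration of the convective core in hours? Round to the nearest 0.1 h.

Known phases: 1.8 × 1.7 + 3.8 × 8.9 = 3.06 + 33.82 = 36.88 mm.
Remaining depth = 46.3 − 36.88 = 9.42 mm.
Duration = 9.42 / 2.7 = 3.5 h.

duration ≈ 3.5 h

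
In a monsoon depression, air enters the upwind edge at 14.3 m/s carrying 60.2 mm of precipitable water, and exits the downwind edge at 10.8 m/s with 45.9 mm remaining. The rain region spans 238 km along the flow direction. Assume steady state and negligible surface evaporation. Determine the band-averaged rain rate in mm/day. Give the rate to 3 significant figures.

Column moisture flux per unit crosswind length is F = V × PW.
Inflow: F_in = 14.3 × 60.2 = 860.86 mm·m/s
Outflow: F_out = 10.8 × 45.9 = 495.72 mm·m/s
Steady-state rate R = (F_in − F_out)/L = (860.86 − 495.72) / 238000 m = 1.534e-03 mm/s.
R = 1.534e-03 × 3600 × 24 = 133 mm/day.

R ≈ 133 mm/day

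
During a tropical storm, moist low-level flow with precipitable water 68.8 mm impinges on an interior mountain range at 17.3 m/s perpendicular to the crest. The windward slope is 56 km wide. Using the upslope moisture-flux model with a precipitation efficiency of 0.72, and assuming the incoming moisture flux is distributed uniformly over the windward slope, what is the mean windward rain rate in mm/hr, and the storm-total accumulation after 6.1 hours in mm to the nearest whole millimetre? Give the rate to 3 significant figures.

R ≈ 55.1 mm/hr; total ≈ 336 mm

Incoming column moisture flux per unit ridge length: F = V × PW = 17.3 × 68.8 = 1190.24 mm·m/s.
Spread over the 56 km slope with efficiency ε = 0.72: R = ε·F/W = 0.72 × 1190.24 / 56000 m = 1.530e-02 mm/s.
R = 1.530e-02 × 3600 = 55.1 mm/hr.
Over 6.1 h: total = 55.1 × 6.1 = 336.11 ≈ 336 mm.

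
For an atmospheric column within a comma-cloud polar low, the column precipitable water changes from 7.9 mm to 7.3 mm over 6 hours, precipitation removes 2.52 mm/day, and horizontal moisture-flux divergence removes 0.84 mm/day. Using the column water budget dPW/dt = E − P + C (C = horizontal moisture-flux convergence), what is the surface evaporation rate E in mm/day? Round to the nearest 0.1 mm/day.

E ≈ 1.0 mm/day

dPW/dt = (7.3 − 7.9) mm / (6/24 day) = -2.400 mm/day.
E = dPW/dt + P − C = (-2.400) + 2.52 − (-0.84) = 1.0 mm/day.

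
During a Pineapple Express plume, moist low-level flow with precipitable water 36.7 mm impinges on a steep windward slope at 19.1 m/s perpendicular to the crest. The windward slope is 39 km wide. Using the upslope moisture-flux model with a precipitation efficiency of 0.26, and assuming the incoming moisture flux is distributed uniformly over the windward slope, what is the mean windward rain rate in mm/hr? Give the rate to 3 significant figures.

Incoming column moisture flux per unit ridge length: F = V × PW = 19.1 × 36.7 = 700.97 mm·m/s.
Spread over the 39 km slope with efficiency ε = 0.26: R = ε·F/W = 0.26 × 700.97 / 39000 m = 4.673e-03 mm/s.
R = 4.673e-03 × 3600 = 16.8 mm/hr.

R ≈ 16.8 mm/hr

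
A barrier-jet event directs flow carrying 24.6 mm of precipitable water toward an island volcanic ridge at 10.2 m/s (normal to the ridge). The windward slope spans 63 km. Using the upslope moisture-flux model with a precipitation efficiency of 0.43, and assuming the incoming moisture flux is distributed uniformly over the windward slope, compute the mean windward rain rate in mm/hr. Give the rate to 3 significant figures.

Incoming column moisture flux per unit ridge length: F = V × PW = 10.2 × 24.6 = 250.92 mm·m/s.
Spread over the 63 km slope with efficiency ε = 0.43: R = ε·F/W = 0.43 × 250.92 / 63000 m = 1.713e-03 mm/s.
R = 1.713e-03 × 3600 = 6.17 mm/hr.

R ≈ 6.17 mm/hr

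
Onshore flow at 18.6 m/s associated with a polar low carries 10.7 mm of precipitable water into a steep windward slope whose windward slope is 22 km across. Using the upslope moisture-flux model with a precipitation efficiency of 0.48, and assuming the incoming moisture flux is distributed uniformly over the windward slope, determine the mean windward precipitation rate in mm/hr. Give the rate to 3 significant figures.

R ≈ 15.6 mm/hr

Incoming column moisture flux per unit ridge length: F = V × PW = 18.6 × 10.7 = 199.02 mm·m/s.
Spread over the 22 km slope with efficiency ε = 0.48: R = ε·F/W = 0.48 × 199.02 / 22000 m = 4.342e-03 mm/s.
R = 4.342e-03 × 3600 = 15.6 mm/hr.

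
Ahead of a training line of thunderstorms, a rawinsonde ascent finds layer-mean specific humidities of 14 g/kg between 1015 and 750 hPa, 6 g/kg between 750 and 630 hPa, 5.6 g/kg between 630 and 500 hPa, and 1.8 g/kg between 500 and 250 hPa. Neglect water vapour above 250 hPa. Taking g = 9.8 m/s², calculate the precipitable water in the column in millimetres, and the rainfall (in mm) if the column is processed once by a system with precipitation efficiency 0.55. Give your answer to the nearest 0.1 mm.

PW ≈ 57.2 mm; rainfall ≈ 31.5 mm

Precipitable water is the column-integrated vapour mass per unit area: PW = (1/g) Σ q̄ Δp, with q in kg/kg and Δp in Pa (1 kg/m² of water = 1 mm).
Layer 1015–750 hPa: Δp = 265 hPa = 26500 Pa, q̄ = 0.014 kg/kg → 0.014 × 26500 / 9.8 = 37.86 mm
Layer 750–630 hPa: Δp = 120 hPa = 12000 Pa, q̄ = 0.006 kg/kg → 0.006 × 12000 / 9.8 = 7.35 mm
Layer 630–500 hPa: Δp = 130 hPa = 13000 Pa, q̄ = 0.0056 kg/kg → 0.0056 × 13000 / 9.8 = 7.43 mm
Layer 500–250 hPa: Δp = 250 hPa = 25000 Pa, q̄ = 0.0018 kg/kg → 0.0018 × 25000 / 9.8 = 4.59 mm
PW = 37.86 + 7.35 + 7.43 + 4.59 = 57.23 ≈ 57.2 mm.
Rainfall = ε × PW = 0.55 × 57.2 = 31.5 mm.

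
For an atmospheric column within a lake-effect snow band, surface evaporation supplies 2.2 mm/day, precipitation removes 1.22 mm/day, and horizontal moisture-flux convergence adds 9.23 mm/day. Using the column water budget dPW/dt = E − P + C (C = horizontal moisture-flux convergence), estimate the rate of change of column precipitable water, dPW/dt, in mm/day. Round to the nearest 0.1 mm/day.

dPW/dt = E − P + C = 2.2 − 1.22 + (9.23) = 10.2 mm/day.

dPW/dt ≈ 10.2 mm/day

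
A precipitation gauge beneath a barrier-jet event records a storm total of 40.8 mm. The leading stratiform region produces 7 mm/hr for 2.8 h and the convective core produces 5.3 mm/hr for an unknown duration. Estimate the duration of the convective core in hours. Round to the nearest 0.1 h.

Known phases: 7 × 2.8 = 19.6 mm.
Remaining depth = 40.8 − 19.6 = 21.2 mm.
Duration = 21.2 / 5.3 = 4.0 h.

duration ≈ 4.0 h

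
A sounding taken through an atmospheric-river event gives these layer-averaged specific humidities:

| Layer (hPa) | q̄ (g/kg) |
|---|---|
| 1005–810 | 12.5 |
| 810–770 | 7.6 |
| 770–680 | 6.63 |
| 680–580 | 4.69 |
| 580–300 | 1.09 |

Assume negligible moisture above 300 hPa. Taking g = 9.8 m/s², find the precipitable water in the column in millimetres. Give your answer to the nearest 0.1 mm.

Precipitable water is the column-integrated vapour mass per unit area: PW = (1/g) Σ q̄ Δp, with q in kg/kg and Δp in Pa (1 kg/m² of water = 1 mm).
Layer 1005–810 hPa: Δp = 195 hPa = 19500 Pa, q̄ = 0.0125 kg/kg → 0.0125 × 19500 / 9.8 = 24.87 mm
Layer 810–770 hPa: Δp = 40 hPa = 4000 Pa, q̄ = 0.0076 kg/kg → 0.0076 × 4000 / 9.8 = 3.10 mm
Layer 770–680 hPa: Δp = 90 hPa = 9000 Pa, q̄ = 0.00663 kg/kg → 0.00663 × 9000 / 9.8 = 6.09 mm
Layer 680–580 hPa: Δp = 100 hPa = 10000 Pa, q̄ = 0.00469 kg/kg → 0.00469 × 10000 / 9.8 = 4.79 mm
Layer 580–300 hPa: Δp = 280 hPa = 28000 Pa, q̄ = 0.00109 kg/kg → 0.00109 × 28000 / 9.8 = 3.11 mm
PW = 24.87 + 3.10 + 6.09 + 4.79 + 3.11 = 41.96 ≈ 42.0 mm.

PW ≈ 42.0 mm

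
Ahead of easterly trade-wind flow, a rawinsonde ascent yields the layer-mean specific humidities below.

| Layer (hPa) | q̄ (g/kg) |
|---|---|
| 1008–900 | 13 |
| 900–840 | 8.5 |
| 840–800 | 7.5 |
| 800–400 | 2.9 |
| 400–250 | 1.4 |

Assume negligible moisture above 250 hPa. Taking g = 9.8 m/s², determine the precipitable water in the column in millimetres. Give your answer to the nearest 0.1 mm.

Precipitable water is the column-integrated vapour mass per unit area: PW = (1/g) Σ q̄ Δp, with q in kg/kg and Δp in Pa (1 kg/m² of water = 1 mm).
Layer 1008–900 hPa: Δp = 108 hPa = 10800 Pa, q̄ = 0.013 kg/kg → 0.013 × 10800 / 9.8 = 14.33 mm
Layer 900–840 hPa: Δp = 60 hPa = 6000 Pa, q̄ = 0.0085 kg/kg → 0.0085 × 6000 / 9.8 = 5.20 mm
Layer 840–800 hPa: Δp = 40 hPa = 4000 Pa, q̄ = 0.0075 kg/kg → 0.0075 × 4000 / 9.8 = 3.06 mm
Layer 800–400 hPa: Δp = 400 hPa = 40000 Pa, q̄ = 0.0029 kg/kg → 0.0029 × 40000 / 9.8 = 11.84 mm
Layer 400–250 hPa: Δp = 150 hPa = 15000 Pa, q̄ = 0.0014 kg/kg → 0.0014 × 15000 / 9.8 = 2.14 mm
PW = 14.33 + 5.20 + 3.06 + 11.84 + 2.14 = 36.57 ≈ 36.6 mm.

PW ≈ 36.6 mm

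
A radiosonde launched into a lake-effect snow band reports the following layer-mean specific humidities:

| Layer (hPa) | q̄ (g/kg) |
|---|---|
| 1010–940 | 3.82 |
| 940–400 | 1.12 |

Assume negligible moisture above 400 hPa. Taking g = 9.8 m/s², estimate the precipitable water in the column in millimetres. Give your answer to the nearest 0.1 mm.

PW ≈ 8.9 mm

Precipitable water is the column-integrated vapour mass per unit area: PW = (1/g) Σ q̄ Δp, with q in kg/kg and Δp in Pa (1 kg/m² of water = 1 mm).
Layer 1010–940 hPa: Δp = 70 hPa = 7000 Pa, q̄ = 0.00382 kg/kg → 0.00382 × 7000 / 9.8 = 2.73 mm
Layer 940–400 hPa: Δp = 540 hPa = 54000 Pa, q̄ = 0.00112 kg/kg → 0.00112 × 54000 / 9.8 = 6.17 mm
PW = 2.73 + 6.17 = 8.90 ≈ 8.9 mm.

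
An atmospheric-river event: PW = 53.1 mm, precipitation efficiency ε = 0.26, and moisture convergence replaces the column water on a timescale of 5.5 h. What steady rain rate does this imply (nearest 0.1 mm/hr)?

Each overturning extracts ε × PW = 0.26 × 53.1 = 13.806 mm.
Rate = ε·PW / τ = 13.806 / 5.5 h = 2.5 mm/hr.

R ≈ 2.5 mm/hr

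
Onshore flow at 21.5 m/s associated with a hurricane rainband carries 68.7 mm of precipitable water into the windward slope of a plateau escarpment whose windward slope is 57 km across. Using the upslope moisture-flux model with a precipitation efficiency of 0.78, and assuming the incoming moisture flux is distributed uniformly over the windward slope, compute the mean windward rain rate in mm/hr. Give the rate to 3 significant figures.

Incoming column moisture flux per unit ridge length: F = V × PW = 21.5 × 68.7 = 1477.05 mm·m/s.
Spread over the 57 km slope with efficiency ε = 0.78: R = ε·F/W = 0.78 × 1477.05 / 57000 m = 2.021e-02 mm/s.
R = 2.021e-02 × 3600 = 72.8 mm/hr.

R ≈ 72.8 mm/hr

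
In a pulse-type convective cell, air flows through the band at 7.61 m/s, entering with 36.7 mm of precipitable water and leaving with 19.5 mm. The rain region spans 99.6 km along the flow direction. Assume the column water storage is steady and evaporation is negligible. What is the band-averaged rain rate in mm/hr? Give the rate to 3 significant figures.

R ≈ 4.73 mm/hr

Column moisture flux per unit crosswind length is F = V × PW.
Inflow: F_in = 7.61 × 36.7 = 279.287 mm·m/s
Outflow: F_out = 7.61 × 19.5 = 148.395 mm·m/s
Steady-state rate R = (F_in − F_out)/L = (279.287 − 148.395) / 99600 m = 1.314e-03 mm/s.
R = 1.314e-03 × 3600 = 4.73 mm/hr.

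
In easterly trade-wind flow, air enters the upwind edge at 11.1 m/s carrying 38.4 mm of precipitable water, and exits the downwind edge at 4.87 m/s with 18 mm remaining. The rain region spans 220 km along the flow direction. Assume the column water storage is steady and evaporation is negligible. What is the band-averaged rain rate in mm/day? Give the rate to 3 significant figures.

R ≈ 133 mm/day

Column moisture flux per unit crosswind length is F = V × PW.
Inflow: F_in = 11.1 × 38.4 = 426.24 mm·m/s
Outflow: F_out = 4.87 × 18 = 87.66 mm·m/s
Steady-state rate R = (F_in − F_out)/L = (426.24 − 87.66) / 220000 m = 1.539e-03 mm/s.
R = 1.539e-03 × 3600 × 24 = 133 mm/day.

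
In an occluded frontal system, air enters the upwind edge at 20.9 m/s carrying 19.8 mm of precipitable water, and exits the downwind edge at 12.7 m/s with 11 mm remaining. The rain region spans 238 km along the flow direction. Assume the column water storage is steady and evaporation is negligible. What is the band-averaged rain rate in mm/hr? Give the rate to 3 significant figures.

Column moisture flux per unit crosswind length is F = V × PW.
Inflow: F_in = 20.9 × 19.8 = 413.82 mm·m/s
Outflow: F_out = 12.7 × 11 = 139.7 mm·m/s
Steady-state rate R = (F_in − F_out)/L = (413.82 − 139.7) / 238000 m = 1.152e-03 mm/s.
R = 1.152e-03 × 3600 = 4.15 mm/hr.

R ≈ 4.15 mm/hr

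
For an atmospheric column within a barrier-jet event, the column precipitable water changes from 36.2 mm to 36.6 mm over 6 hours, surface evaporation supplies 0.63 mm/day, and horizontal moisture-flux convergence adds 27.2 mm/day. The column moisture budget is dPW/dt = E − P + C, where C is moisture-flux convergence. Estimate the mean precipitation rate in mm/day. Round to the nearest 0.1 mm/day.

dPW/dt = (36.6 − 36.2) mm / (6/24 day) = +1.600 mm/day.
P = E + C − dPW/dt = 0.63 + (27.2) − (+1.600) = 26.2 mm/day.

P ≈ 26.2 mm/day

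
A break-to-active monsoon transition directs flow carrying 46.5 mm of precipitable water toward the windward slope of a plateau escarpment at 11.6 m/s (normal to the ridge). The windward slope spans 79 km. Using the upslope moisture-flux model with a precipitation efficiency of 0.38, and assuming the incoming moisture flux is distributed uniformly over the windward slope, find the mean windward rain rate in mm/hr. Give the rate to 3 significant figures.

R ≈ 9.34 mm/hr

Incoming column moisture flux per unit ridge length: F = V × PW = 11.6 × 46.5 = 539.4 mm·m/s.
Spread over the 79 km slope with efficiency ε = 0.38: R = ε·F/W = 0.38 × 539.4 / 79000 m = 2.595e-03 mm/s.
R = 2.595e-03 × 3600 = 9.34 mm/hr.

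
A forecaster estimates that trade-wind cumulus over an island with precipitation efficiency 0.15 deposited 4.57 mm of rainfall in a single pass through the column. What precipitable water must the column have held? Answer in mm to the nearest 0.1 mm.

PW = rainfall / ε = 4.57 / 0.15 = 30.5 mm.

PW ≈ 30.5 mm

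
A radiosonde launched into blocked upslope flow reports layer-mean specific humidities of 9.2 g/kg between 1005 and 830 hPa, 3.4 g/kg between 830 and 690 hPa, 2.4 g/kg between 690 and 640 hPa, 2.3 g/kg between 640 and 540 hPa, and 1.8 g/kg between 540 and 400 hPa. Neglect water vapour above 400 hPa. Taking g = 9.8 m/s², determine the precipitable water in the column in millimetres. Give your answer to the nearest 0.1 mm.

PW ≈ 27.4 mm

Precipitable water is the column-integrated vapour mass per unit area: PW = (1/g) Σ q̄ Δp, with q in kg/kg and Δp in Pa (1 kg/m² of water = 1 mm).
Layer 1005–830 hPa: Δp = 175 hPa = 17500 Pa, q̄ = 0.0092 kg/kg → 0.0092 × 17500 / 9.8 = 16.43 mm
Layer 830–690 hPa: Δp = 140 hPa = 14000 Pa, q̄ = 0.0034 kg/kg → 0.0034 × 14000 / 9.8 = 4.86 mm
Layer 690–640 hPa: Δp = 50 hPa = 5000 Pa, q̄ = 0.0024 kg/kg → 0.0024 × 5000 / 9.8 = 1.22 mm
Layer 640–540 hPa: Δp = 100 hPa = 10000 Pa, q̄ = 0.0023 kg/kg → 0.0023 × 10000 / 9.8 = 2.35 mm
Layer 540–400 hPa: Δp = 140 hPa = 14000 Pa, q̄ = 0.0018 kg/kg → 0.0018 × 14000 / 9.8 = 2.57 mm
PW = 16.43 + 4.86 + 1.22 + 2.35 + 2.57 = 27.43 ≈ 27.4 mm.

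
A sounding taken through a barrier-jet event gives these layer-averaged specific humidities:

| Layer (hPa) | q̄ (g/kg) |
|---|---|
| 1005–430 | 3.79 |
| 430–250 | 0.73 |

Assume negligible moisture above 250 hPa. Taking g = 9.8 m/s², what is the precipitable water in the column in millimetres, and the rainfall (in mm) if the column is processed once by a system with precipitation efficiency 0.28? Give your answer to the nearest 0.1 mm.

PW ≈ 23.6 mm; rainfall ≈ 6.6 mm

Precipitable water is the column-integrated vapour mass per unit area: PW = (1/g) Σ q̄ Δp, with q in kg/kg and Δp in Pa (1 kg/m² of water = 1 mm).
Layer 1005–430 hPa: Δp = 575 hPa = 57500 Pa, q̄ = 0.00379 kg/kg → 0.00379 × 57500 / 9.8 = 22.24 mm
Layer 430–250 hPa: Δp = 180 hPa = 18000 Pa, q̄ = 0.00073 kg/kg → 0.00073 × 18000 / 9.8 = 1.34 mm
PW = 22.24 + 1.34 = 23.58 ≈ 23.6 mm.
Rainfall = ε × PW = 0.28 × 23.6 = 6.6 mm.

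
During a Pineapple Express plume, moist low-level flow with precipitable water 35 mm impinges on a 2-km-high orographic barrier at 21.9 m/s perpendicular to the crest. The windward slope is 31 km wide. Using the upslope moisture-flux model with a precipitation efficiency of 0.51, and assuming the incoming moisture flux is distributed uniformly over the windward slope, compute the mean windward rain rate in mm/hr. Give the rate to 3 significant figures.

R ≈ 45.4 mm/hr

Incoming column moisture flux per unit ridge length: F = V × PW = 21.9 × 35 = 766.5 mm·m/s.
Spread over the 31 km slope with efficiency ε = 0.51: R = ε·F/W = 0.51 × 766.5 / 31000 m = 1.261e-02 mm/s.
R = 1.261e-02 × 3600 = 45.4 mm/hr.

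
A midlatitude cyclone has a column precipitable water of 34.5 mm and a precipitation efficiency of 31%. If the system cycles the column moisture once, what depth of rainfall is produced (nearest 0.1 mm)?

rainfall ≈ 10.7 mm

Rainfall = ε × PW = 0.31 × 34.5 = 10.7 mm.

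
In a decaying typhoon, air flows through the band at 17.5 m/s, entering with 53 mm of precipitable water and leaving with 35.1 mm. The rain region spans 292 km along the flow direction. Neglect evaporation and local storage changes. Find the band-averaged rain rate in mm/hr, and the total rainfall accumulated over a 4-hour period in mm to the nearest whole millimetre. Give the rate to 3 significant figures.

R ≈ 3.86 mm/hr; total ≈ 15 mm

Column moisture flux per unit crosswind length is F = V × PW.
Inflow: F_in = 17.5 × 53 = 927.5 mm·m/s
Outflow: F_out = 17.5 × 35.1 = 614.25 mm·m/s
Steady-state rate R = (F_in − F_out)/L = (927.5 − 614.25) / 292000 m = 1.073e-03 mm/s.
R = 1.073e-03 × 3600 = 3.86 mm/hr.
Over 4 h: total = 3.86 × 4 = 15.44 ≈ 15 mm.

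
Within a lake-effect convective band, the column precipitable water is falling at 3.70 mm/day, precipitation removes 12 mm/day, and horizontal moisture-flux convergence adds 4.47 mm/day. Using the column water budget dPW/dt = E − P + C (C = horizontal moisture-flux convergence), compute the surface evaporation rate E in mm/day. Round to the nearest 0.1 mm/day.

E ≈ 3.8 mm/day

dPW/dt = -3.70 mm/day.
E = dPW/dt + P − C = (-3.70) + 12 − (4.47) = 3.8 mm/day.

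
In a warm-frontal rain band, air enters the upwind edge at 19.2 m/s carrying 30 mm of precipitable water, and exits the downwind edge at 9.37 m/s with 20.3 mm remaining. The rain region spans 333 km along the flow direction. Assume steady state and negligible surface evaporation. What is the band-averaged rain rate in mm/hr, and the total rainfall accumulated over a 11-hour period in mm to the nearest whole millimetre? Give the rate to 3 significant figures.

Column moisture flux per unit crosswind length is F = V × PW.
Inflow: F_in = 19.2 × 30 = 576 mm·m/s
Outflow: F_out = 9.37 × 20.3 = 190.211 mm·m/s
Steady-state rate R = (F_in − F_out)/L = (576 − 190.211) / 333000 m = 1.159e-03 mm/s.
R = 1.159e-03 × 3600 = 4.17 mm/hr.
Over 11 h: total = 4.17 × 11 = 45.87 ≈ 46 mm.

R ≈ 4.17 mm/hr; total ≈ 46 mm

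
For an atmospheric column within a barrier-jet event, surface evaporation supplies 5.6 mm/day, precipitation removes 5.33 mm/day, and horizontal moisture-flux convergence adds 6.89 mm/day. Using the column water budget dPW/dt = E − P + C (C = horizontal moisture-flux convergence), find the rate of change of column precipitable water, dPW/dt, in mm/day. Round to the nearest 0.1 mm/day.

dPW/dt ≈ 7.2 mm/day

dPW/dt = E − P + C = 5.6 − 5.33 + (6.89) = 7.2 mm/day.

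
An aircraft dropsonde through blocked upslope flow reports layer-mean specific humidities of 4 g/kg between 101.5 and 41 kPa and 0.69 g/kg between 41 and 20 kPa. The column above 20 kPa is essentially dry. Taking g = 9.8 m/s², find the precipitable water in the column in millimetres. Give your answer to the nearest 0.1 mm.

Precipitable water is the column-integrated vapour mass per unit area: PW = (1/g) Σ q̄ Δp, with q in kg/kg and Δp in Pa (1 kg/m² of water = 1 mm).
Layer 101.5–41 kPa: Δp = 605 hPa = 60500 Pa, q̄ = 0.004 kg/kg → 0.004 × 60500 / 9.8 = 24.69 mm
Layer 41–20 kPa: Δp = 210 hPa = 21000 Pa, q̄ = 0.00069 kg/kg → 0.00069 × 21000 / 9.8 = 1.48 mm
PW = 24.69 + 1.48 = 26.17 ≈ 26.2 mm.

PW ≈ 26.2 mm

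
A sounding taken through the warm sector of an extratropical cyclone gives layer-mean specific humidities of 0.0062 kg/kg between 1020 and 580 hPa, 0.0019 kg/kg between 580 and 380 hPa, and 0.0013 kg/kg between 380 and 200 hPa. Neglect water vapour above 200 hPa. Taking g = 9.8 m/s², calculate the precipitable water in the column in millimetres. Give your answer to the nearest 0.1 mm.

PW ≈ 34.1 mm

Precipitable water is the column-integrated vapour mass per unit area: PW = (1/g) Σ q̄ Δp, with q in kg/kg and Δp in Pa (1 kg/m² of water = 1 mm).
Layer 1020–580 hPa: Δp = 440 hPa = 44000 Pa, q̄ = 0.0062 kg/kg → 0.0062 × 44000 / 9.8 = 27.84 mm
Layer 580–380 hPa: Δp = 200 hPa = 20000 Pa, q̄ = 0.0019 kg/kg → 0.0019 × 20000 / 9.8 = 3.88 mm
Layer 380–200 hPa: Δp = 180 hPa = 18000 Pa, q̄ = 0.0013 kg/kg → 0.0013 × 18000 / 9.8 = 2.39 mm
PW = 27.84 + 3.88 + 2.39 = 34.11 ≈ 34.1 mm.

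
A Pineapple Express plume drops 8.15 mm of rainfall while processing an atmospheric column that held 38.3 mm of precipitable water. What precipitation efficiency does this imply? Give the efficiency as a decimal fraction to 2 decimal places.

ε ≈ 0.21

ε = rainfall / PW = 8.15 / 38.3 = 0.21.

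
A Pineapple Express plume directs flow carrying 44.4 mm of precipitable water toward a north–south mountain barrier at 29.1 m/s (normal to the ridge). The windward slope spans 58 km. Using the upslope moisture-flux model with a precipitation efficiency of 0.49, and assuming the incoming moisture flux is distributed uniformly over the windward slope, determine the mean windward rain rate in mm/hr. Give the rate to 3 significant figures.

Incoming column moisture flux per unit ridge length: F = V × PW = 29.1 × 44.4 = 1292.04 mm·m/s.
Spread over the 58 km slope with efficiency ε = 0.49: R = ε·F/W = 0.49 × 1292.04 / 58000 m = 1.092e-02 mm/s.
R = 1.092e-02 × 3600 = 39.3 mm/hr.

R ≈ 39.3 mm/hr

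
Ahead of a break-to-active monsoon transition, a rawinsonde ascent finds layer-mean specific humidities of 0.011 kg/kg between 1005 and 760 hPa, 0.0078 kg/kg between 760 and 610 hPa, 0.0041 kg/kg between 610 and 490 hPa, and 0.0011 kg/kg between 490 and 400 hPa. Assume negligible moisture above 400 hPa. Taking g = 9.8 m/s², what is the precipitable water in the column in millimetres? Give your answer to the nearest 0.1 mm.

PW ≈ 45.5 mm

Precipitable water is the column-integrated vapour mass per unit area: PW = (1/g) Σ q̄ Δp, with q in kg/kg and Δp in Pa (1 kg/m² of water = 1 mm).
Layer 1005–760 hPa: Δp = 245 hPa = 24500 Pa, q̄ = 0.011 kg/kg → 0.011 × 24500 / 9.8 = 27.50 mm
Layer 760–610 hPa: Δp = 150 hPa = 15000 Pa, q̄ = 0.0078 kg/kg → 0.0078 × 15000 / 9.8 = 11.94 mm
Layer 610–490 hPa: Δp = 120 hPa = 12000 Pa, q̄ = 0.0041 kg/kg → 0.0041 × 12000 / 9.8 = 5.02 mm
Layer 490–400 hPa: Δp = 90 hPa = 9000 Pa, q̄ = 0.0011 kg/kg → 0.0011 × 9000 / 9.8 = 1.01 mm
PW = 27.50 + 11.94 + 5.02 + 1.01 = 45.47 ≈ 45.5 mm.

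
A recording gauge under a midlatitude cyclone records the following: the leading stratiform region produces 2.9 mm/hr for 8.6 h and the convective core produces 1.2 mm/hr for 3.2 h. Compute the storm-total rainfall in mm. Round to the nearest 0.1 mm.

Total = Σ Rᵢ Δtᵢ = 2.9 × 8.6 + 1.2 × 3.2
      = 24.94 + 3.84 = 28.8 mm.

total ≈ 28.8 mm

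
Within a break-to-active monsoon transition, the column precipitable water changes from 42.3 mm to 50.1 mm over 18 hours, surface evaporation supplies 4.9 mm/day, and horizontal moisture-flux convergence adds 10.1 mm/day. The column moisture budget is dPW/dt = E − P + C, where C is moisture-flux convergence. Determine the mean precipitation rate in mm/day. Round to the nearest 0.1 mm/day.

P ≈ 4.6 mm/day

dPW/dt = (50.1 − 42.3) mm / (18/24 day) = +10.400 mm/day.
P = E + C − dPW/dt = 4.9 + (10.1) − (+10.400) = 4.6 mm/day.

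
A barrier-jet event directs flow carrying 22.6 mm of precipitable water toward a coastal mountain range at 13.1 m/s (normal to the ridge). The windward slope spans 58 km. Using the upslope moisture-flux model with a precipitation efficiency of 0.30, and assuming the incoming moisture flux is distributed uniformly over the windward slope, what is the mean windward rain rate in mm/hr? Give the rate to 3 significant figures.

R ≈ 5.51 mm/hr

Incoming column moisture flux per unit ridge length: F = V × PW = 13.1 × 22.6 = 296.06 mm·m/s.
Spread over the 58 km slope with efficiency ε = 0.30: R = ε·F/W = 0.30 × 296.06 / 58000 m = 1.531e-03 mm/s.
R = 1.531e-03 × 3600 = 5.51 mm/hr.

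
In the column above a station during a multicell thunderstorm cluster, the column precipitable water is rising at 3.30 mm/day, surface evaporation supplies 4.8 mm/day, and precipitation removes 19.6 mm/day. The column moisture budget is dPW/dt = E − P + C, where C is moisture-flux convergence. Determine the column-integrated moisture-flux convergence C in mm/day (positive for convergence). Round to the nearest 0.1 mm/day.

C ≈ 18.1 mm/day

dPW/dt = +3.30 mm/day.
C = dPW/dt − E + P = (+3.30) − 4.8 + 19.6 = 18.1 mm/day.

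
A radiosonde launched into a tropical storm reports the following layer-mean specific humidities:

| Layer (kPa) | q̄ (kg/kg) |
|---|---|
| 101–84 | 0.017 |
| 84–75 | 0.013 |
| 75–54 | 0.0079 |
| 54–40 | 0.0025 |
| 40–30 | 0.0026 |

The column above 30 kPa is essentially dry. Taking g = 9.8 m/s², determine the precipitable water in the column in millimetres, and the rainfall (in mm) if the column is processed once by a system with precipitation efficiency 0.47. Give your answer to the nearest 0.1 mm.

PW ≈ 64.6 mm; rainfall ≈ 30.4 mm

Precipitable water is the column-integrated vapour mass per unit area: PW = (1/g) Σ q̄ Δp, with q in kg/kg and Δp in Pa (1 kg/m² of water = 1 mm).
Layer 101–84 kPa: Δp = 170 hPa = 17000 Pa, q̄ = 0.017 kg/kg → 0.017 × 17000 / 9.8 = 29.49 mm
Layer 84–75 kPa: Δp = 90 hPa = 9000 Pa, q̄ = 0.013 kg/kg → 0.013 × 9000 / 9.8 = 11.94 mm
Layer 75–54 kPa: Δp = 210 hPa = 21000 Pa, q̄ = 0.0079 kg/kg → 0.0079 × 21000 / 9.8 = 16.93 mm
Layer 54–40 kPa: Δp = 140 hPa = 14000 Pa, q̄ = 0.0025 kg/kg → 0.0025 × 14000 / 9.8 = 3.57 mm
Layer 40–30 kPa: Δp = 100 hPa = 10000 Pa, q̄ = 0.0026 kg/kg → 0.0026 × 10000 / 9.8 = 2.65 mm
PW = 29.49 + 11.94 + 16.93 + 3.57 + 2.65 = 64.58 ≈ 64.6 mm.
Rainfall = ε × PW = 0.47 × 64.6 = 30.4 mm.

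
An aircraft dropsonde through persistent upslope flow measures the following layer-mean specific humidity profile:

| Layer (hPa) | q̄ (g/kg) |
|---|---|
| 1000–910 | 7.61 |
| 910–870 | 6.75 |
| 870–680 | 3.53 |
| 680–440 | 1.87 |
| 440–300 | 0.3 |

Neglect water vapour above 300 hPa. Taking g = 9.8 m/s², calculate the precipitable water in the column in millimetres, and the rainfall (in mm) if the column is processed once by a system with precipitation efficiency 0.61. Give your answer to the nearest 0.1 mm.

PW ≈ 21.6 mm; rainfall ≈ 13.2 mm

Precipitable water is the column-integrated vapour mass per unit area: PW = (1/g) Σ q̄ Δp, with q in kg/kg and Δp in Pa (1 kg/m² of water = 1 mm).
Layer 1000–910 hPa: Δp = 90 hPa = 9000 Pa, q̄ = 0.00761 kg/kg → 0.00761 × 9000 / 9.8 = 6.99 mm
Layer 910–870 hPa: Δp = 40 hPa = 4000 Pa, q̄ = 0.00675 kg/kg → 0.00675 × 4000 / 9.8 = 2.76 mm
Layer 870–680 hPa: Δp = 190 hPa = 19000 Pa, q̄ = 0.00353 kg/kg → 0.00353 × 19000 / 9.8 = 6.84 mm
Layer 680–440 hPa: Δp = 240 hPa = 24000 Pa, q̄ = 0.00187 kg/kg → 0.00187 × 24000 / 9.8 = 4.58 mm
Layer 440–300 hPa: Δp = 140 hPa = 14000 Pa, q̄ = 0.0003 kg/kg → 0.0003 × 14000 / 9.8 = 0.43 mm
PW = 6.99 + 2.76 + 6.84 + 4.58 + 0.43 = 21.60 ≈ 21.6 mm.
Rainfall = ε × PW = 0.61 × 21.6 = 13.2 mm.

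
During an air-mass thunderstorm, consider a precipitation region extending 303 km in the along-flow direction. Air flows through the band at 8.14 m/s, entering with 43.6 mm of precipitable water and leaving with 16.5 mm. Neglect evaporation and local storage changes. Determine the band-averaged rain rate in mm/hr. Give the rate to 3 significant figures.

R ≈ 2.62 mm/hr

Column moisture flux per unit crosswind length is F = V × PW.
Inflow: F_in = 8.14 × 43.6 = 354.904 mm·m/s
Outflow: F_out = 8.14 × 16.5 = 134.31 mm·m/s
Steady-state rate R = (F_in − F_out)/L = (354.904 − 134.31) / 303000 m = 7.280e-04 mm/s.
R = 7.280e-04 × 3600 = 2.62 mm/hr.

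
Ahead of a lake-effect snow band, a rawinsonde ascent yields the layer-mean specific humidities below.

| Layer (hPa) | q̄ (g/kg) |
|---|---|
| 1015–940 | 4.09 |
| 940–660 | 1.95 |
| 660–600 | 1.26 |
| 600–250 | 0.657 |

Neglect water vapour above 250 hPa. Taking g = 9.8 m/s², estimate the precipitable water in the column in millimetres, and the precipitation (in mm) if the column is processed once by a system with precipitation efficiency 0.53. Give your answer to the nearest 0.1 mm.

PW ≈ 11.8 mm; precipitation ≈ 6.3 mm

Precipitable water is the column-integrated vapour mass per unit area: PW = (1/g) Σ q̄ Δp, with q in kg/kg and Δp in Pa (1 kg/m² of water = 1 mm).
Layer 1015–940 hPa: Δp = 75 hPa = 7500 Pa, q̄ = 0.00409 kg/kg → 0.00409 × 7500 / 9.8 = 3.13 mm
Layer 940–660 hPa: Δp = 280 hPa = 28000 Pa, q̄ = 0.00195 kg/kg → 0.00195 × 28000 / 9.8 = 5.57 mm
Layer 660–600 hPa: Δp = 60 hPa = 6000 Pa, q̄ = 0.00126 kg/kg → 0.00126 × 6000 / 9.8 = 0.77 mm
Layer 600–250 hPa: Δp = 350 hPa = 35000 Pa, q̄ = 0.000657 kg/kg → 0.000657 × 35000 / 9.8 = 2.35 mm
PW = 3.13 + 5.57 + 0.77 + 2.35 = 11.82 ≈ 11.8 mm.
Precipitation = ε × PW = 0.53 × 11.8 = 6.3 mm.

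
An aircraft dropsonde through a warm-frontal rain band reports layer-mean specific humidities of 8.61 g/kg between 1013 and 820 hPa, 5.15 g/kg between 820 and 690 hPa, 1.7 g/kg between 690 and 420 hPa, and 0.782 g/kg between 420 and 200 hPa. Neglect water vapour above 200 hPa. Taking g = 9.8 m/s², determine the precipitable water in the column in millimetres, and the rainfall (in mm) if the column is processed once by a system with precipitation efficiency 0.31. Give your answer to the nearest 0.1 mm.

PW ≈ 30.2 mm; rainfall ≈ 9.4 mm

Precipitable water is the column-integrated vapour mass per unit area: PW = (1/g) Σ q̄ Δp, with q in kg/kg and Δp in Pa (1 kg/m² of water = 1 mm).
Layer 1013–820 hPa: Δp = 193 hPa = 19300 Pa, q̄ = 0.00861 kg/kg → 0.00861 × 19300 / 9.8 = 16.96 mm
Layer 820–690 hPa: Δp = 130 hPa = 13000 Pa, q̄ = 0.00515 kg/kg → 0.00515 × 13000 / 9.8 = 6.83 mm
Layer 690–420 hPa: Δp = 270 hPa = 27000 Pa, q̄ = 0.0017 kg/kg → 0.0017 × 27000 / 9.8 = 4.68 mm
Layer 420–200 hPa: Δp = 220 hPa = 22000 Pa, q̄ = 0.000782 kg/kg → 0.000782 × 22000 / 9.8 = 1.76 mm
PW = 16.96 + 6.83 + 4.68 + 1.76 = 30.23 ≈ 30.2 mm.
Rainfall = ε × PW = 0.31 × 30.2 = 9.4 mm.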